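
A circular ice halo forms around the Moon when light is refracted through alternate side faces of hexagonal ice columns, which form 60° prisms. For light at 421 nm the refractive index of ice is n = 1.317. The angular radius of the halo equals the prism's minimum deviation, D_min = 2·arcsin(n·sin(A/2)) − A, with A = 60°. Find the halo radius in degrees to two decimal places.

22.37°

n·sin(A/2) = 1.317 × sin 30° = 1.317 × 0.5000 = 0.6585.
D_min = 2·arcsin(0.6585) − 60° = 2 × 41.186° − 60° = 22.371°.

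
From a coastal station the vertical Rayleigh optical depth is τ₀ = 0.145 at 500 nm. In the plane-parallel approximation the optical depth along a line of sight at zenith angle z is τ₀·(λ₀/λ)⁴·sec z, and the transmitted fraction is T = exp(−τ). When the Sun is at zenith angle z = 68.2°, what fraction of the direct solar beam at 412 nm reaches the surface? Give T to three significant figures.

sec 68.2° = 2.6927.
τ = 0.145 × (500/412)⁴ × 2.6927 = 0.145 × 2.1692 × 2.6927 = 0.8469.
T = exp(−0.8469) = 0.4287.

0.429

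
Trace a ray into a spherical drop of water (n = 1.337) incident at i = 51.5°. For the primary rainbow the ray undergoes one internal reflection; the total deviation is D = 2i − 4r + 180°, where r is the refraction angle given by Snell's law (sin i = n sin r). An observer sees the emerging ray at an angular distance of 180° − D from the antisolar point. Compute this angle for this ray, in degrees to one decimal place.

sin r = sin 51.5° / 1.337 = 0.7826/1.337 = 0.5853; r = 35.83°.
D = 2·51.5° − 4·35.83° + 180° = 103.00° − 143.31° + 180° = 139.69°.
Angle from antisolar point = 180° − D = 40.31°.

40.3°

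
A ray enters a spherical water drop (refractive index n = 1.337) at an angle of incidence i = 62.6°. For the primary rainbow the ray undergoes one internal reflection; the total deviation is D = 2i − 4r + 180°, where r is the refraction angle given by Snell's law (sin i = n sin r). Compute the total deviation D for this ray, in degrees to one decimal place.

138.8°

sin r = sin 62.6° / 1.337 = 0.8878/1.337 = 0.6640; r = 41.61°.
D = 2·62.6° − 4·41.61° + 180° = 125.20° − 166.43° + 180° = 138.77°.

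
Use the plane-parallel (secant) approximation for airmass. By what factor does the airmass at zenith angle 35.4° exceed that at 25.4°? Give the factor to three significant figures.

X(35.4°)/X(25.4°) = sec 35.4° / sec 25.4° = cos 25.4° / cos 35.4° = 0.9033/0.8151 = 1.1082.

1.11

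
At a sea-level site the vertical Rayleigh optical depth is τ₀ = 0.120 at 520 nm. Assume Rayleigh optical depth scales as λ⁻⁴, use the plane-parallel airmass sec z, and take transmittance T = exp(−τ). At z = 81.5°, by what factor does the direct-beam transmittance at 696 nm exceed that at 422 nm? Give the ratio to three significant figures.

5.05

Airmass: sec 81.5° = 6.7655.
τ(696 nm) = 0.120 × (520/696)⁴ × 6.7655 = 0.120 × 0.3116 × 6.7655 = 0.2530.
τ(422 nm) = 0.120 × (520/422)⁴ × 6.7655 = 0.120 × 2.3055 × 6.7655 = 1.8717.
T(696)/T(422) = exp(τ_B − τ_A) = exp(1.6188) = 5.0469.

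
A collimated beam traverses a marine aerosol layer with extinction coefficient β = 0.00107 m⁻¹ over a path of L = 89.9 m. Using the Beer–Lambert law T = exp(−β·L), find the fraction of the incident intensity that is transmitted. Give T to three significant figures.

0.908

τ = β·L = 0.00107 × 89.9 = 0.0962.
T = exp(−0.0962) = 0.9083.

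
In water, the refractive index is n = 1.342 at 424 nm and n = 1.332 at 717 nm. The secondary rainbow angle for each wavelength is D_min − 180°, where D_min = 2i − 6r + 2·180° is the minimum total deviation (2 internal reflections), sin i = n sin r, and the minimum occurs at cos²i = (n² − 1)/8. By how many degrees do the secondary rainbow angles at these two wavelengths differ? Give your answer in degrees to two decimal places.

At 424 nm (n = 1.342): cos²i = 0.10012 → i = 71.554°, r = 44.981°, D_min = 233.222°, rainbow angle = 53.222°.
At 717 nm (n = 1.332): cos²i = 0.09678 → i = 71.875°, r = 45.520°, D_min = 230.628°, rainbow angle = 50.628°.
Angular width = |53.222° − 50.628°| = 2.594°.

2.59°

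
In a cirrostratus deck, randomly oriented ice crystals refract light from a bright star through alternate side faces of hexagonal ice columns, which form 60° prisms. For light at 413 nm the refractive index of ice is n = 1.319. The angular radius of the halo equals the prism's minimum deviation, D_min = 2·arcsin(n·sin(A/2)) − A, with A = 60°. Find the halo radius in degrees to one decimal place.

22.5°

n·sin(A/2) = 1.319 × sin 30° = 1.319 × 0.5000 = 0.6595.
D_min = 2·arcsin(0.6595) − 60° = 2 × 41.262° − 60° = 22.524°.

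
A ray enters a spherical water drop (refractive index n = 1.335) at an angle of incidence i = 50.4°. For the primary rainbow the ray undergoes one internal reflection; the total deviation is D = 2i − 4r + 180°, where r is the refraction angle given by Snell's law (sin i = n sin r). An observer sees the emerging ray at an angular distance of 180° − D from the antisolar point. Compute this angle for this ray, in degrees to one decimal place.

sin r = sin 50.4° / 1.335 = 0.7705/1.335 = 0.5772; r = 35.25°.
D = 2·50.4° − 4·35.25° + 180° = 100.80° − 141.01° + 180° = 139.79°.
Angle from antisolar point = 180° − D = 40.21°.

40.2°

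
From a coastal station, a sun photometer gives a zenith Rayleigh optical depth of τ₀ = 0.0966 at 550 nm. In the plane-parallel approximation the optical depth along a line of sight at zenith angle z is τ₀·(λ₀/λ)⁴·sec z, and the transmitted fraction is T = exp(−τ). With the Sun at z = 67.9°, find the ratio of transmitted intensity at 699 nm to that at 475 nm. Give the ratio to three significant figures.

Airmass: sec 67.9° = 2.6580.
τ(699 nm) = 0.0966 × (550/699)⁴ × 2.6580 = 0.0966 × 0.3833 × 2.6580 = 0.0984.
τ(475 nm) = 0.0966 × (550/475)⁴ × 2.6580 = 0.0966 × 1.7975 × 2.6580 = 0.4615.
T(699)/T(475) = exp(τ_B − τ_A) = exp(0.3631) = 1.4378.

1.44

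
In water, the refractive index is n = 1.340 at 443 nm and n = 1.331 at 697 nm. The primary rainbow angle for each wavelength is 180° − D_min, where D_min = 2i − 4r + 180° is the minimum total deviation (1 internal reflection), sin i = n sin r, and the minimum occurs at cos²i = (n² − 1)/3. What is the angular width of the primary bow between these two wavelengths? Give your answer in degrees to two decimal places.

1.30°

At 443 nm (n = 1.340): cos²i = 0.26520 → i = 59.004°, r = 39.770°, D_min = 138.929°, rainbow angle = 41.071°.
At 697 nm (n = 1.331): cos²i = 0.25719 → i = 59.527°, r = 40.356°, D_min = 137.630°, rainbow angle = 42.370°.
Angular width = |41.071° − 42.370°| = 1.299°.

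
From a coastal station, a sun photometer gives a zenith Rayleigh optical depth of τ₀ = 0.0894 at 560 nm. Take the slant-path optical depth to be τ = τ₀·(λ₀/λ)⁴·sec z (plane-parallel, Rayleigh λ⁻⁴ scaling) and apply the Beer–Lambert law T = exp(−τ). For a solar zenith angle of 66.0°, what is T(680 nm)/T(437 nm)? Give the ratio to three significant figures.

1.63

Airmass: sec 66.0° = 2.4586.
τ(680 nm) = 0.0894 × (560/680)⁴ × 2.4586 = 0.0894 × 0.4600 × 2.4586 = 0.1011.
τ(437 nm) = 0.0894 × (560/437)⁴ × 2.4586 = 0.0894 × 2.6967 × 2.4586 = 0.5927.
T(680)/T(437) = exp(τ_B − τ_A) = exp(0.4916) = 1.6350.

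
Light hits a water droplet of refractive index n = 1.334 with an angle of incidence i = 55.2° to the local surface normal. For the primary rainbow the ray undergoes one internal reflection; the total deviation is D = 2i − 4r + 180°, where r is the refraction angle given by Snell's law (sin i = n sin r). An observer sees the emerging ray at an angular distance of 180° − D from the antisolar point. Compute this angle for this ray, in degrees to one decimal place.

sin r = sin 55.2° / 1.334 = 0.8211/1.334 = 0.6156; r = 37.99°.
D = 2·55.2° − 4·37.99° + 180° = 110.40° − 151.97° + 180° = 138.43°.
Angle from antisolar point = 180° − D = 41.57°.

41.6°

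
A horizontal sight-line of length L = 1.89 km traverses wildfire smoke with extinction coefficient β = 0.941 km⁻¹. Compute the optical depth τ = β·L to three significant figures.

1.78

τ = β·L = 0.941 × 1.89 = 1.7785.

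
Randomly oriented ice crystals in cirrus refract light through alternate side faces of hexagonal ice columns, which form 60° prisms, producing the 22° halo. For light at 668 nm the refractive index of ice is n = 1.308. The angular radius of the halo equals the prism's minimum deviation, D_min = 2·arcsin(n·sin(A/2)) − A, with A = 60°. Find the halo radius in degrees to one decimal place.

n·sin(A/2) = 1.308 × sin 30° = 1.308 × 0.5000 = 0.6540.
D_min = 2·arcsin(0.6540) − 60° = 2 × 40.844° − 60° = 21.688°.

21.7°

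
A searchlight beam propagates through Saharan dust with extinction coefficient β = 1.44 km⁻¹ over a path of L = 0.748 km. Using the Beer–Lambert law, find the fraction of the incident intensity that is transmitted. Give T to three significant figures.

τ = β·L = 1.44 × 0.748 = 1.0771.
T = exp(−1.0771) = 0.3406.

0.341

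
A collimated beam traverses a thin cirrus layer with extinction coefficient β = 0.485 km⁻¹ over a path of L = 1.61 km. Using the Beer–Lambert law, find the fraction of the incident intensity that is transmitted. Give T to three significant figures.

τ = β·L = 0.485 × 1.61 = 0.7809.
T = exp(−0.7809) = 0.4580.

0.458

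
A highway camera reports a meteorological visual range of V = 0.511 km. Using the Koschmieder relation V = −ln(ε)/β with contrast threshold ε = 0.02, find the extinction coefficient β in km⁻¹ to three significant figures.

7.66 km⁻¹

β = −ln(0.02) / V = 3.912 / 0.511 = 7.6556 km⁻¹.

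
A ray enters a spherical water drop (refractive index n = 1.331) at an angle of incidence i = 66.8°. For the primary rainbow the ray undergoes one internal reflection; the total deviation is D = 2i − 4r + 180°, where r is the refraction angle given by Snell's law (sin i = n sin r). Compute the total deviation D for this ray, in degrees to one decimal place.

sin r = sin 66.8° / 1.331 = 0.9191/1.331 = 0.6906; r = 43.67°.
D = 2·66.8° − 4·43.67° + 180° = 133.60° − 174.70° + 180° = 138.90°.

138.9°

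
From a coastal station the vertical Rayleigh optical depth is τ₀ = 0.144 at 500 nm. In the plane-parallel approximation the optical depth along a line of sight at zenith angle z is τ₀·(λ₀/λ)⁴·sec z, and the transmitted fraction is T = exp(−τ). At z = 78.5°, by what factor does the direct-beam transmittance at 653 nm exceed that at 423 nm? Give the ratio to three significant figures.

3.20

Airmass: sec 78.5° = 5.0159.
τ(653 nm) = 0.144 × (500/653)⁴ × 5.0159 = 0.144 × 0.3437 × 5.0159 = 0.2483.
τ(423 nm) = 0.144 × (500/423)⁴ × 5.0159 = 0.144 × 1.9522 × 5.0159 = 1.4100.
T(653)/T(423) = exp(τ_B − τ_A) = exp(1.1617) = 3.1955.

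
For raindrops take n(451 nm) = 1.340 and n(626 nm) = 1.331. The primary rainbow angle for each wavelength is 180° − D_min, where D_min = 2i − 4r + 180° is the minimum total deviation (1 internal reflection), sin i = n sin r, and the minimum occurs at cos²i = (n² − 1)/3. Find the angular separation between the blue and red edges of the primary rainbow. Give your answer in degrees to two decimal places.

1.30°

At 451 nm (n = 1.340): cos²i = 0.26520 → i = 59.004°, r = 39.770°, D_min = 138.929°, rainbow angle = 41.071°.
At 626 nm (n = 1.331): cos²i = 0.25719 → i = 59.527°, r = 40.356°, D_min = 137.630°, rainbow angle = 42.370°.
Angular width = |41.071° − 42.370°| = 1.299°.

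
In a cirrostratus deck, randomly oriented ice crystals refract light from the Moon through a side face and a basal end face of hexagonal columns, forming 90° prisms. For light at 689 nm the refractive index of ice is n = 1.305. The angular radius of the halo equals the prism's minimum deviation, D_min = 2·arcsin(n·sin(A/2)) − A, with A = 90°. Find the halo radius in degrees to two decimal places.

n·sin(A/2) = 1.305 × sin 45° = 1.305 × 0.7071 = 0.9228.
D_min = 2·arcsin(0.9228) − 90° = 2 × 67.335° − 90° = 44.670°.

44.67°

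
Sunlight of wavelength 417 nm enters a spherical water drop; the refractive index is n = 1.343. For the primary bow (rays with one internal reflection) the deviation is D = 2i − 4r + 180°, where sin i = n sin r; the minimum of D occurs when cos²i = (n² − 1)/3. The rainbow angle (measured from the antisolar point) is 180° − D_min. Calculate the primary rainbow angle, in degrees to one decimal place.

40.6°

cos²i = (1.80365 − 1)/3 = 0.26788; i = arccos(0.51757) = 58.830°.
sin r = sin 58.830°/1.343 = 0.63711; r = 39.577°.
D_min = 2·58.830° − 4·39.577° + 180° = 139.354°.
Rainbow angle = 180° − D_min = 40.646°.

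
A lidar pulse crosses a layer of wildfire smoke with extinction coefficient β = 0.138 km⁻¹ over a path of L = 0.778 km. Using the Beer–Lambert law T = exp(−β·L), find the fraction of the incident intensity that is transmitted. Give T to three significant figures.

0.898

τ = β·L = 0.138 × 0.778 = 0.1074.
T = exp(−0.1074) = 0.8982.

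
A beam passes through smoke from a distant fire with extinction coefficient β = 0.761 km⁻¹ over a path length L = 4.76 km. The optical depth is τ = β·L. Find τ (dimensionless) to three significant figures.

τ = β·L = 0.761 × 4.76 = 3.6224.

3.62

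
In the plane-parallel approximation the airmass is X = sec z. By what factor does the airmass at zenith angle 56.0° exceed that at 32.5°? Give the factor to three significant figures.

1.51

X(56.0°)/X(32.5°) = sec 56.0° / sec 32.5° = cos 32.5° / cos 56.0° = 0.8434/0.5592 = 1.5082.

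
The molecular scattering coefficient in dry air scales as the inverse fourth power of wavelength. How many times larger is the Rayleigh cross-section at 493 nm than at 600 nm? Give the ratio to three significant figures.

Rayleigh scattering ∝ λ⁻⁴, so the ratio of coefficients is the inverse fourth power of the wavelength ratio.
σ(493)/σ(600) = (600/493)⁴ = (1.2170)⁴ = 2.194.

2.19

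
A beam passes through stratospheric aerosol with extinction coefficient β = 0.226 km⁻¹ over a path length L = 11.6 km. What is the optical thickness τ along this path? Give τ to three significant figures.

τ = β·L = 0.226 × 11.6 = 2.6216.

2.62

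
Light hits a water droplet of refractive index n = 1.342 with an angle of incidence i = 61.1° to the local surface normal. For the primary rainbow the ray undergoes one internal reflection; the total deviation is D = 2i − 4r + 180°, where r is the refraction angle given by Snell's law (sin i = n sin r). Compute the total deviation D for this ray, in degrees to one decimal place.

sin r = sin 61.1° / 1.342 = 0.8755/1.342 = 0.6524; r = 40.72°.
D = 2·61.1° − 4·40.72° + 180° = 122.20° − 162.88° + 180° = 139.32°.

139.3°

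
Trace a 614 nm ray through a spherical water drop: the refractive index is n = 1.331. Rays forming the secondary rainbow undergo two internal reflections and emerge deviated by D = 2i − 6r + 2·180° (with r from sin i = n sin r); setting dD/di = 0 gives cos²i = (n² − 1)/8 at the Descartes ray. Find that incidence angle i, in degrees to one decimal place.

cos²i = (1.331² − 1)/8 = (1.77156 − 1)/8 = 0.09645.
cos i = 0.31056, so i = 71.907°.

71.9°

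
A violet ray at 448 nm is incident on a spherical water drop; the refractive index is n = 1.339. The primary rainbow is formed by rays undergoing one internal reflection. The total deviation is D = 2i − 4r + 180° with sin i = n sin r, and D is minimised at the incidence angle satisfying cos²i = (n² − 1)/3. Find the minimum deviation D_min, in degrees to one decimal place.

138.8°

cos²i = (1.79292 − 1)/3 = 0.26431; i = arccos(0.51411) = 59.062°.
sin r = sin 59.062°/1.339 = 0.64057; r = 39.834°.
D_min = 2·59.062° − 4·39.834° + 180° = 138.786°.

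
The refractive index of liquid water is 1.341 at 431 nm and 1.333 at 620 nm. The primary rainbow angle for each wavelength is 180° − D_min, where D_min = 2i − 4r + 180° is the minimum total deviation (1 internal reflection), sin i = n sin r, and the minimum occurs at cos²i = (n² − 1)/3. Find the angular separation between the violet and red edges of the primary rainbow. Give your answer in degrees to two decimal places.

1.15°

At 431 nm (n = 1.341): cos²i = 0.26609 → i = 58.946°, r = 39.705°, D_min = 139.071°, rainbow angle = 40.929°.
At 620 nm (n = 1.333): cos²i = 0.25896 → i = 59.410°, r = 40.225°, D_min = 137.922°, rainbow angle = 42.078°.
Angular width = |40.929° − 42.078°| = 1.149°.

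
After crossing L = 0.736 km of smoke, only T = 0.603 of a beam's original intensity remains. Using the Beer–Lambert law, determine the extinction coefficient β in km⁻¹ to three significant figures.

0.687 km⁻¹

Beer–Lambert: T = exp(−βL) ⇒ β = −ln(T)/L = −ln(0.603)/0.736 = 0.5058/0.736 = 0.6873 km⁻¹.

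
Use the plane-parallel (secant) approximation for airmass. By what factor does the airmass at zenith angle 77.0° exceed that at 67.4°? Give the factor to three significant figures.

X(77.0°)/X(67.4°) = sec 77.0° / sec 67.4° = cos 67.4° / cos 77.0° = 0.3843/0.2250 = 1.7084.

1.71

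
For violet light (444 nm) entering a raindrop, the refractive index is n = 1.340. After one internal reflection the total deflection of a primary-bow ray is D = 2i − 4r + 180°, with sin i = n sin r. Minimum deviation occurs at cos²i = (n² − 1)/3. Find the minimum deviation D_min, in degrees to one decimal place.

138.9°

cos²i = (1.79560 − 1)/3 = 0.26520; i = arccos(0.51498) = 59.004°.
sin r = sin 59.004°/1.340 = 0.63971; r = 39.770°.
D_min = 2·59.004° − 4·39.770° + 180° = 138.929°.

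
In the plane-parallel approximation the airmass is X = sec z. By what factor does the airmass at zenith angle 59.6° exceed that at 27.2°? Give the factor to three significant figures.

1.76

X(59.6°)/X(27.2°) = sec 59.6° / sec 27.2° = cos 27.2° / cos 59.6° = 0.8894/0.5060 = 1.7576.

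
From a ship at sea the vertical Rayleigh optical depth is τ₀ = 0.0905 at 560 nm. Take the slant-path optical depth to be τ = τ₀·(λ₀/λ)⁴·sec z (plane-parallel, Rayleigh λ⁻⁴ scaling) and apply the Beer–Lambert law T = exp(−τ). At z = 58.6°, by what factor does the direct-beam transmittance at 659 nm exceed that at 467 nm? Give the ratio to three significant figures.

1.31

Airmass: sec 58.6° = 1.9194.
τ(659 nm) = 0.0905 × (560/659)⁴ × 1.9194 = 0.0905 × 0.5214 × 1.9194 = 0.0906.
τ(467 nm) = 0.0905 × (560/467)⁴ × 1.9194 = 0.0905 × 2.0677 × 1.9194 = 0.3592.
T(659)/T(467) = exp(τ_B − τ_A) = exp(0.2686) = 1.3081.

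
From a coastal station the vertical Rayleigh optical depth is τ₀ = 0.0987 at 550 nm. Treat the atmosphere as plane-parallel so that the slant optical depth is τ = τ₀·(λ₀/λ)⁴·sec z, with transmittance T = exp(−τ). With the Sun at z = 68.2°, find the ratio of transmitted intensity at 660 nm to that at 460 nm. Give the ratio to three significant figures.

Airmass: sec 68.2° = 2.6927.
τ(660 nm) = 0.0987 × (550/660)⁴ × 2.6927 = 0.0987 × 0.4823 × 2.6927 = 0.1282.
τ(460 nm) = 0.0987 × (550/460)⁴ × 2.6927 = 0.0987 × 2.0437 × 2.6927 = 0.5432.
T(660)/T(460) = exp(τ_B − τ_A) = exp(0.4150) = 1.5144.

1.51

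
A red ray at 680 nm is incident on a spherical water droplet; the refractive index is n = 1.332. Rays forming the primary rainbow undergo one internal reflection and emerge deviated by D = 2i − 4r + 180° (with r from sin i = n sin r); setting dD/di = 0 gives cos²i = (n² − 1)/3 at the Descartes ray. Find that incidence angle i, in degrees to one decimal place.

cos²i = (1.332² − 1)/3 = (1.77422 − 1)/3 = 0.25807.
cos i = 0.50801, so i = 59.469°.

59.5°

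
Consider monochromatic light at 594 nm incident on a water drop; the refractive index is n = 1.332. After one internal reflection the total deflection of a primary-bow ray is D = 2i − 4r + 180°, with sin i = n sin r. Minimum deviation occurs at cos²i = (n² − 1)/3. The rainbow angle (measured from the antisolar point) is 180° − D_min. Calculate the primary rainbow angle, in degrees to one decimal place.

cos²i = (1.77422 − 1)/3 = 0.25807; i = arccos(0.50801) = 59.469°.
sin r = sin 59.469°/1.332 = 0.64666; r = 40.290°.
D_min = 2·59.469° − 4·40.290° + 180° = 137.776°.
Rainbow angle = 180° − D_min = 42.224°.

42.2°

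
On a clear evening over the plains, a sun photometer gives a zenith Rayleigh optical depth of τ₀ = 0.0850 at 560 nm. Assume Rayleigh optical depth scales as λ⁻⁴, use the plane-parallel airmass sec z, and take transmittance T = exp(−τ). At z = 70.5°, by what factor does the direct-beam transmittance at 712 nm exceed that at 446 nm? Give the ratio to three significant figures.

Airmass: sec 70.5° = 2.9957.
τ(712 nm) = 0.0850 × (560/712)⁴ × 2.9957 = 0.0850 × 0.3827 × 2.9957 = 0.0974.
τ(446 nm) = 0.0850 × (560/446)⁴ × 2.9957 = 0.0850 × 2.4855 × 2.9957 = 0.6329.
T(712)/T(446) = exp(τ_B − τ_A) = exp(0.5355) = 1.7082.

1.71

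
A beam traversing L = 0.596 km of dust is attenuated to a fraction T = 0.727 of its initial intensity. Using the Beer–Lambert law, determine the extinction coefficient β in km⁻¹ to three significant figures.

Beer–Lambert: T = exp(−βL) ⇒ β = −ln(T)/L = −ln(0.727)/0.596 = 0.3188/0.596 = 0.5349 km⁻¹.

0.535 km⁻¹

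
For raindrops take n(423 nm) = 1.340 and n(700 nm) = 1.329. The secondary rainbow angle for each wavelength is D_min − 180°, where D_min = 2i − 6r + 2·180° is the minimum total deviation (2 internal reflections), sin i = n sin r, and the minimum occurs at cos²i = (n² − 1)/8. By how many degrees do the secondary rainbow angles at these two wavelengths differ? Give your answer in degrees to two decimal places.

2.87°

At 423 nm (n = 1.340): cos²i = 0.09945 → i = 71.618°, r = 45.088°, D_min = 232.709°, rainbow angle = 52.709°.
At 700 nm (n = 1.329): cos²i = 0.09578 → i = 71.972°, r = 45.685°, D_min = 229.837°, rainbow angle = 49.837°.
Angular width = |52.709° − 49.837°| = 2.872°.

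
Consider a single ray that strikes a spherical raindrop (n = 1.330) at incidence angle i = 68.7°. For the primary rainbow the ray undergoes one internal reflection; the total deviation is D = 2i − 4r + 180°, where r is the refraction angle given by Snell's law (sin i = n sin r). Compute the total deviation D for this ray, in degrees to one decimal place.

139.5°

sin r = sin 68.7° / 1.330 = 0.9317/1.330 = 0.7005; r = 44.47°.
D = 2·68.7° − 4·44.47° + 180° = 137.40° − 177.87° + 180° = 139.53°.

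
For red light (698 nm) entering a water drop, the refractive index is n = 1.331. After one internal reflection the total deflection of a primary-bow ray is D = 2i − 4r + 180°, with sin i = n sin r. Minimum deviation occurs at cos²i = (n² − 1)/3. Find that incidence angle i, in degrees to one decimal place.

cos²i = (1.331² − 1)/3 = (1.77156 − 1)/3 = 0.25719.
cos i = 0.50714, so i = 59.527°.

59.5°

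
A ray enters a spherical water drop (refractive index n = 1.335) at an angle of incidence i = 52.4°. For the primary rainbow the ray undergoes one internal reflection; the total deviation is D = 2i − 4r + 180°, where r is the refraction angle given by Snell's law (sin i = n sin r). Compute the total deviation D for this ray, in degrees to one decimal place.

sin r = sin 52.4° / 1.335 = 0.7923/1.335 = 0.5935; r = 36.40°.
D = 2·52.4° − 4·36.40° + 180° = 104.80° − 145.62° + 180° = 139.18°.

139.2°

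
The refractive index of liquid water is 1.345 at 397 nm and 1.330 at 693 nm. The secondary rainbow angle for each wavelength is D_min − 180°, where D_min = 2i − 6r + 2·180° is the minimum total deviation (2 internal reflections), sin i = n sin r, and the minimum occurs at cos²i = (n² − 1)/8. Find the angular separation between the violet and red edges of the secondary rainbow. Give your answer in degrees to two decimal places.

3.89°

At 397 nm (n = 1.345): cos²i = 0.10113 → i = 71.458°, r = 44.821°, D_min = 233.987°, rainbow angle = 53.987°.
At 693 nm (n = 1.330): cos²i = 0.09611 → i = 71.940°, r = 45.630°, D_min = 230.101°, rainbow angle = 50.101°.
Angular width = |53.987° − 50.101°| = 3.886°.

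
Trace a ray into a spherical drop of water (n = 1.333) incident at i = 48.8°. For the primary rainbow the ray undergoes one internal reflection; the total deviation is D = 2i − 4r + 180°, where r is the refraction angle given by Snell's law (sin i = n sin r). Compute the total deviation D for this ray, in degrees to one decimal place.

140.1°

sin r = sin 48.8° / 1.333 = 0.7524/1.333 = 0.5645; r = 34.36°.
D = 2·48.8° − 4·34.36° + 180° = 97.60° − 137.46° + 180° = 140.14°.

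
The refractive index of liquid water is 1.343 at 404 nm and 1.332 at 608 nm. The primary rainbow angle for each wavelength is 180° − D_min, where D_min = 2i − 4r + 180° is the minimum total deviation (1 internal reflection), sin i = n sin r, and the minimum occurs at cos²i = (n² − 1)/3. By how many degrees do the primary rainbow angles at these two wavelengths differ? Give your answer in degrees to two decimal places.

1.58°

At 404 nm (n = 1.343): cos²i = 0.26788 → i = 58.830°, r = 39.577°, D_min = 139.354°, rainbow angle = 40.646°.
At 608 nm (n = 1.332): cos²i = 0.25807 → i = 59.469°, r = 40.290°, D_min = 137.776°, rainbow angle = 42.224°.
Angular width = |40.646° − 42.224°| = 1.578°.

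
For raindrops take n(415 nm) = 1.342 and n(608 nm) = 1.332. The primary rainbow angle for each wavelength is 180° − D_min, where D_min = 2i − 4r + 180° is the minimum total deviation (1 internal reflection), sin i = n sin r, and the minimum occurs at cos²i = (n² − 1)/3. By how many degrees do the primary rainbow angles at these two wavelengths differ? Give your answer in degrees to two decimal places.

1.44°

At 415 nm (n = 1.342): cos²i = 0.26699 → i = 58.888°, r = 39.641°, D_min = 139.213°, rainbow angle = 40.787°.
At 608 nm (n = 1.332): cos²i = 0.25807 → i = 59.469°, r = 40.290°, D_min = 137.776°, rainbow angle = 42.224°.
Angular width = |40.787° − 42.224°| = 1.437°.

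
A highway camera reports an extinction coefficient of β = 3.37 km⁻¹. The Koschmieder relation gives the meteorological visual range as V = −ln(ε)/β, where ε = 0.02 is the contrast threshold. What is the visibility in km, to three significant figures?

V = −ln(0.02) / 3.37 = 3.912 / 3.37 = 1.1608 km.

1.16 km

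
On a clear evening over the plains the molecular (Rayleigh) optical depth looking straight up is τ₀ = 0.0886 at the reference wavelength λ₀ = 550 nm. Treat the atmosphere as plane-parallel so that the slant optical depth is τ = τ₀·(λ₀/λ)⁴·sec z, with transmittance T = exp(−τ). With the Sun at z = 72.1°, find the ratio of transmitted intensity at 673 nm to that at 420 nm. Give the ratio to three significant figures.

2.05

Airmass: sec 72.1° = 3.2535.
τ(673 nm) = 0.0886 × (550/673)⁴ × 3.2535 = 0.0886 × 0.4461 × 3.2535 = 0.1286.
τ(420 nm) = 0.0886 × (550/420)⁴ × 3.2535 = 0.0886 × 2.9407 × 3.2535 = 0.8477.
T(673)/T(420) = exp(τ_B − τ_A) = exp(0.7191) = 2.0526.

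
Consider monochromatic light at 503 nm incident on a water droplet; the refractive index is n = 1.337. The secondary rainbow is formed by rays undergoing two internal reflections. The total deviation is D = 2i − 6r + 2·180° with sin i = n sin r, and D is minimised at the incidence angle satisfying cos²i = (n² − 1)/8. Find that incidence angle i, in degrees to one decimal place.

71.7°

cos²i = (1.337² − 1)/8 = (1.78757 − 1)/8 = 0.09845.
cos i = 0.31376, so i = 71.714°.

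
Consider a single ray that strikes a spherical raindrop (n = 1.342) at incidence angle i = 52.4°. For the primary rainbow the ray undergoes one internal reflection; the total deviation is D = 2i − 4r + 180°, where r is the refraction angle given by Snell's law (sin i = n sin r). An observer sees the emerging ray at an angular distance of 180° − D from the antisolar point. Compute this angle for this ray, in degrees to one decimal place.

sin r = sin 52.4° / 1.342 = 0.7923/1.342 = 0.5904; r = 36.18°.
D = 2·52.4° − 4·36.18° + 180° = 104.80° − 144.74° + 180° = 140.06°.
Angle from antisolar point = 180° − D = 39.94°.

39.9°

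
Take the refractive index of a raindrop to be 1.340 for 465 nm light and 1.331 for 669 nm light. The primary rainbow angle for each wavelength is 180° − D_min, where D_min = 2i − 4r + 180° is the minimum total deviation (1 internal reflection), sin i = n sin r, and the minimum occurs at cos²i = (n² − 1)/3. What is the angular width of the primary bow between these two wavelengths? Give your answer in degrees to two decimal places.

1.30°

At 465 nm (n = 1.340): cos²i = 0.26520 → i = 59.004°, r = 39.770°, D_min = 138.929°, rainbow angle = 41.071°.
At 669 nm (n = 1.331): cos²i = 0.25719 → i = 59.527°, r = 40.356°, D_min = 137.630°, rainbow angle = 42.370°.
Angular width = |41.071° − 42.370°| = 1.299°.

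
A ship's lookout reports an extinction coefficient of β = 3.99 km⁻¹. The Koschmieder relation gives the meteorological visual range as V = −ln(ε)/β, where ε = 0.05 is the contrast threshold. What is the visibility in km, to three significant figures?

V = −ln(0.05) / 3.99 = 2.996 / 3.99 = 0.7508 km.

0.751 km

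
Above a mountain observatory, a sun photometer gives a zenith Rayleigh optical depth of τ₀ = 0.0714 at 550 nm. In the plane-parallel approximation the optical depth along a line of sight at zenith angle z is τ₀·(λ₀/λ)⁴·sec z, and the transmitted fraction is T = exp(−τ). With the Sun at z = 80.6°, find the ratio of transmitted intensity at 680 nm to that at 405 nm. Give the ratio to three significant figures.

3.67

Airmass: sec 80.6° = 6.1227.
τ(680 nm) = 0.0714 × (550/680)⁴ × 6.1227 = 0.0714 × 0.4280 × 6.1227 = 0.1871.
τ(405 nm) = 0.0714 × (550/405)⁴ × 6.1227 = 0.0714 × 3.4012 × 6.1227 = 1.4869.
T(680)/T(405) = exp(τ_B − τ_A) = exp(1.2998) = 3.6685.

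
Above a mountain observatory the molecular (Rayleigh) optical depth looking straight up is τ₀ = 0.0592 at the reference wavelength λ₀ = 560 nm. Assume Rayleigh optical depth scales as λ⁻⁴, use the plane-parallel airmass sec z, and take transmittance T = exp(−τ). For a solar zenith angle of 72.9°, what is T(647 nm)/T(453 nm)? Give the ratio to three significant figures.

1.43

Airmass: sec 72.9° = 3.4009.
τ(647 nm) = 0.0592 × (560/647)⁴ × 3.4009 = 0.0592 × 0.5612 × 3.4009 = 0.1130.
τ(453 nm) = 0.0592 × (560/453)⁴ × 3.4009 = 0.0592 × 2.3354 × 3.4009 = 0.4702.
T(647)/T(453) = exp(τ_B − τ_A) = exp(0.3572) = 1.4293.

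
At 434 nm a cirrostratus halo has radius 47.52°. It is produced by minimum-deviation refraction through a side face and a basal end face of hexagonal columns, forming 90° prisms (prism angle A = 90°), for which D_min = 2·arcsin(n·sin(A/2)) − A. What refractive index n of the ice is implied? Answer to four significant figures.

Rearranging: n = sin((D_min + A)/2) / sin(A/2).
(D_min + A)/2 = (47.52° + 90°)/2 = 68.760°.
n = sin 68.760° / sin 45° = 0.9321 / 0.7071 = 1.3181.

1.318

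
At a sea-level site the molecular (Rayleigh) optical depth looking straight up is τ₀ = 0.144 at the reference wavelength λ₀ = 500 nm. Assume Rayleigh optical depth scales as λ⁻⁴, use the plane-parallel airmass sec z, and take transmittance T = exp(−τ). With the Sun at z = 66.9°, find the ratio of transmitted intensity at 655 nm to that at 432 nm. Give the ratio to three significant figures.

Airmass: sec 66.9° = 2.5488.
τ(655 nm) = 0.144 × (500/655)⁴ × 2.5488 = 0.144 × 0.3396 × 2.5488 = 0.1246.
τ(432 nm) = 0.144 × (500/432)⁴ × 2.5488 = 0.144 × 1.7945 × 2.5488 = 0.6586.
T(655)/T(432) = exp(τ_B − τ_A) = exp(0.5340) = 1.7058.

1.71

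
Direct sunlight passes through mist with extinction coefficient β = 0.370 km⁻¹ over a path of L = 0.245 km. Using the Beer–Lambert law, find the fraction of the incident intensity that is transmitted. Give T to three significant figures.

0.913

τ = β·L = 0.370 × 0.245 = 0.0906.
T = exp(−0.0906) = 0.9133.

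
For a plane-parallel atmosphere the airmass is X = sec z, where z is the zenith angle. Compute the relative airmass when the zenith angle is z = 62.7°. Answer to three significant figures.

2.18

X = sec z = 1/cos 62.7° = 1/0.4586 = 2.1803.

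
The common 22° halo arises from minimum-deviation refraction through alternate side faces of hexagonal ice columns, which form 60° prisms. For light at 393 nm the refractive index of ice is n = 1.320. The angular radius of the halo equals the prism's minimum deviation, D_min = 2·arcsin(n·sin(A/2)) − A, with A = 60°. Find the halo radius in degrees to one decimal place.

22.6°

n·sin(A/2) = 1.320 × sin 30° = 1.320 × 0.5000 = 0.6600.
D_min = 2·arcsin(0.6600) − 60° = 2 × 41.300° − 60° = 22.600°.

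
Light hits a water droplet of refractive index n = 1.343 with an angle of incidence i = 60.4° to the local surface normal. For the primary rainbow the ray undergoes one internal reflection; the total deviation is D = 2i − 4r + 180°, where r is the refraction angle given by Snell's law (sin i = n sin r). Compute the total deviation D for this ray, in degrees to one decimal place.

139.4°

sin r = sin 60.4° / 1.343 = 0.8695/1.343 = 0.6474; r = 40.35°.
D = 2·60.4° − 4·40.35° + 180° = 120.80° − 161.39° + 180° = 139.41°.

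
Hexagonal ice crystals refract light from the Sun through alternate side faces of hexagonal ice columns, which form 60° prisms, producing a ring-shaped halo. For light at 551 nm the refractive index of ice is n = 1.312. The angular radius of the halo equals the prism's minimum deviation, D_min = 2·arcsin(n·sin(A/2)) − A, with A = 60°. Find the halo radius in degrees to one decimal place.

22.0°

n·sin(A/2) = 1.312 × sin 30° = 1.312 × 0.5000 = 0.6560.
D_min = 2·arcsin(0.6560) − 60° = 2 × 40.996° − 60° = 21.991°.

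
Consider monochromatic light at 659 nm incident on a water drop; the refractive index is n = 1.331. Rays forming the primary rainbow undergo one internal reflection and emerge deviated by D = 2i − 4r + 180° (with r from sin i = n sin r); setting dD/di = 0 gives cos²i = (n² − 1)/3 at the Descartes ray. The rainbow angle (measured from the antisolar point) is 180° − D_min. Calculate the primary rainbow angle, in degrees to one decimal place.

42.4°

cos²i = (1.77156 − 1)/3 = 0.25719; i = arccos(0.50714) = 59.527°.
sin r = sin 59.527°/1.331 = 0.64753; r = 40.356°.
D_min = 2·59.527° − 4·40.356° + 180° = 137.630°.
Rainbow angle = 180° − D_min = 42.370°.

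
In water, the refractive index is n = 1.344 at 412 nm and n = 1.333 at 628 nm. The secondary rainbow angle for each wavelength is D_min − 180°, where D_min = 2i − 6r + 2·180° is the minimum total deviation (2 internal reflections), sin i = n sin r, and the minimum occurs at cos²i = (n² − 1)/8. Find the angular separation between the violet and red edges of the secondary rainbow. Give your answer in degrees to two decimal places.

At 412 nm (n = 1.344): cos²i = 0.10079 → i = 71.490°, r = 44.874°, D_min = 233.733°, rainbow angle = 53.733°.
At 628 nm (n = 1.333): cos²i = 0.09711 → i = 71.843°, r = 45.466°, D_min = 230.891°, rainbow angle = 50.891°.
Angular width = |53.733° − 50.891°| = 2.842°.

2.84°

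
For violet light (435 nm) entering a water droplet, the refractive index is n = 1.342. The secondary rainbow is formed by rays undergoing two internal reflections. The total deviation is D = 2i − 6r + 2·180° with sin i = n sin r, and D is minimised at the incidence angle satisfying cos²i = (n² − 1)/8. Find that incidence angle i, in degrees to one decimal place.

71.6°

cos²i = (1.342² − 1)/8 = (1.80096 − 1)/8 = 0.10012.
cos i = 0.31642, so i = 71.554°.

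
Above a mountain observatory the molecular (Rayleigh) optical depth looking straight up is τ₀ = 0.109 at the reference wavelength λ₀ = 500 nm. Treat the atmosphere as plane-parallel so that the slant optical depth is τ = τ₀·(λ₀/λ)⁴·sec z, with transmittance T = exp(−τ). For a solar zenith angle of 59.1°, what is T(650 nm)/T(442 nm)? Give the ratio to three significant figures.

1.31

Airmass: sec 59.1° = 1.9473.
τ(650 nm) = 0.109 × (500/650)⁴ × 1.9473 = 0.109 × 0.3501 × 1.9473 = 0.0743.
τ(442 nm) = 0.109 × (500/442)⁴ × 1.9473 = 0.109 × 1.6375 × 1.9473 = 0.3476.
T(650)/T(442) = exp(τ_B − τ_A) = exp(0.2733) = 1.3142.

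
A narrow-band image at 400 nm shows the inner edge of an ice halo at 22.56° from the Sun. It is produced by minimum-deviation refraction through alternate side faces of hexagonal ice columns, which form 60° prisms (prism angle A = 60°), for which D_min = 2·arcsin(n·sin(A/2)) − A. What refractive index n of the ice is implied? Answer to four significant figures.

Rearranging: n = sin((D_min + A)/2) / sin(A/2).
(D_min + A)/2 = (22.56° + 60°)/2 = 41.280°.
n = sin 41.280° / sin 30° = 0.6597 / 0.5000 = 1.3195.

1.319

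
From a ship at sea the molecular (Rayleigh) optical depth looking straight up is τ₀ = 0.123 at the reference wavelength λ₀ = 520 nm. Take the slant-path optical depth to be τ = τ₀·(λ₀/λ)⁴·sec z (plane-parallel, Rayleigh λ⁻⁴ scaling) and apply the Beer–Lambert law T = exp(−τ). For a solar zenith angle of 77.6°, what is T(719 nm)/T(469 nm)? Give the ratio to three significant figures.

Airmass: sec 77.6° = 4.6569.
τ(719 nm) = 0.123 × (520/719)⁴ × 4.6569 = 0.123 × 0.2736 × 4.6569 = 0.1567.
τ(469 nm) = 0.123 × (520/469)⁴ × 4.6569 = 0.123 × 1.5112 × 4.6569 = 0.8656.
T(719)/T(469) = exp(τ_B − τ_A) = exp(0.7089) = 2.0318.

2.03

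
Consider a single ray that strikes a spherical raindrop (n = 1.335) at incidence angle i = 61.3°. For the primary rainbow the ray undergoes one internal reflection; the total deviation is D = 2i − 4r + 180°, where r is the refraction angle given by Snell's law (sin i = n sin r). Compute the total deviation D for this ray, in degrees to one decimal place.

sin r = sin 61.3° / 1.335 = 0.8771/1.335 = 0.6570; r = 41.07°.
D = 2·61.3° − 4·41.07° + 180° = 122.60° − 164.30° + 180° = 138.30°.

138.3°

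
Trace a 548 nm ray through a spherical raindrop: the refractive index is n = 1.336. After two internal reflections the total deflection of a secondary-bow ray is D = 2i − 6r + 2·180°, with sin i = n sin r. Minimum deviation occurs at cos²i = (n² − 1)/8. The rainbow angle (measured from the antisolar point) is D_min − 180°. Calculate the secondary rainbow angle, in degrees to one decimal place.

51.7°

cos²i = (1.78490 − 1)/8 = 0.09811; i = arccos(0.31323) = 71.746°.
sin r = sin 71.746°/1.336 = 0.71084; r = 45.303°.
D_min = 2·71.746° − 6·45.303° + 360° = 231.674°.
Rainbow angle = D_min − 180° = 51.674°.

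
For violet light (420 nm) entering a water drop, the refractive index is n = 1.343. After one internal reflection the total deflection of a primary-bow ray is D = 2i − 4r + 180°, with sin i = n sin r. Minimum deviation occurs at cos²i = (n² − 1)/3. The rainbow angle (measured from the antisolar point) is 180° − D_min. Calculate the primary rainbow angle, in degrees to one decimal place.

cos²i = (1.80365 − 1)/3 = 0.26788; i = arccos(0.51757) = 58.830°.
sin r = sin 58.830°/1.343 = 0.63711; r = 39.577°.
D_min = 2·58.830° − 4·39.577° + 180° = 139.354°.
Rainbow angle = 180° − D_min = 40.646°.

40.6°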